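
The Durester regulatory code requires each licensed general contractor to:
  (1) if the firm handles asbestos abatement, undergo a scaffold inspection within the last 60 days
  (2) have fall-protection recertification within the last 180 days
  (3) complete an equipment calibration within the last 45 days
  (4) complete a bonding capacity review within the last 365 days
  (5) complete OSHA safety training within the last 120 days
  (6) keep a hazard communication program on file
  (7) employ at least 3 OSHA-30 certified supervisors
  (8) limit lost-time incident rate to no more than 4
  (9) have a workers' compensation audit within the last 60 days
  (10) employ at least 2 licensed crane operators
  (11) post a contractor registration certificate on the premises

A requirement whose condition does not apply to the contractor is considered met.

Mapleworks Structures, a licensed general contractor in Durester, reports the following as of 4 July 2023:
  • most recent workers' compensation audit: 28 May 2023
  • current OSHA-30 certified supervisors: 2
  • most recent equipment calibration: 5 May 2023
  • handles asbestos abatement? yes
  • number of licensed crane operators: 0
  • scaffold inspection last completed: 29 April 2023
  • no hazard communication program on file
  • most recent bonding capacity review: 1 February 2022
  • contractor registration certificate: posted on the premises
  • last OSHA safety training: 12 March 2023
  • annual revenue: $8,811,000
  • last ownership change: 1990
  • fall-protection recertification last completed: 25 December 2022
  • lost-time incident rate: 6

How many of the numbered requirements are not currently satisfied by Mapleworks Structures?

8

1. condition 'handles asbestos abatement' holds; scaffold inspection 66 days ago vs limit 60 → not met
2. fall-protection recertification 191 days ago vs limit 180 → not met
3. equipment calibration 60 days ago vs limit 45 → not met
4. bonding capacity review 518 days ago vs limit 365 → not met
5. OSHA safety training 114 days ago vs limit 120 → met
6. hazard communication program absent → not met
7. OSHA-30 certified supervisors 2 < 3 → not met
8. lost-time incident rate 6 > 4 → not met
9. workers' compensation audit 37 days ago vs limit 60 → met
10. licensed crane operators 0 < 2 → not met
11. contractor registration certificate present → met
Not met: 8 of 11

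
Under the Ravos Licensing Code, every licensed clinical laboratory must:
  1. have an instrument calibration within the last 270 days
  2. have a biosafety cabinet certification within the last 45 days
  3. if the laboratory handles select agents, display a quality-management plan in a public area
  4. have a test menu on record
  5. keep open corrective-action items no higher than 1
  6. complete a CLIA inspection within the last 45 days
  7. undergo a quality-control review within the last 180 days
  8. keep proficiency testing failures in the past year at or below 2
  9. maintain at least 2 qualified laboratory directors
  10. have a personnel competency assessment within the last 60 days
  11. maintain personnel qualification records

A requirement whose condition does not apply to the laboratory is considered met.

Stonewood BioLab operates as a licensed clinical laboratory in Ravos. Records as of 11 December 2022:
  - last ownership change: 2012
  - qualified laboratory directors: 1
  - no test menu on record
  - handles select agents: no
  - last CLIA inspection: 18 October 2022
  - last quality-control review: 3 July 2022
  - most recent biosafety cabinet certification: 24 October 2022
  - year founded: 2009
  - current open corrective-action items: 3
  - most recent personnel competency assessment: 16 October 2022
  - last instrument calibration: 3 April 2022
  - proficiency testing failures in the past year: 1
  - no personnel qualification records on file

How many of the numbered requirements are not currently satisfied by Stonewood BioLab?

6

1. instrument calibration 252 days ago vs limit 270 → met
2. biosafety cabinet certification 48 days ago vs limit 45 → not met
3. condition 'handles select agents' does not hold → requirement n/a → met
4. test menu absent → not met
5. open corrective-action items 3 > 1 → not met
6. CLIA inspection 54 days ago vs limit 45 → not met
7. quality-control review 161 days ago vs limit 180 → met
8. proficiency testing failures in the past year 1 ≤ 2 → met
9. qualified laboratory directors 1 < 2 → not met
10. personnel competency assessment 56 days ago vs limit 60 → met
11. personnel qualification records absent → not met
Not met: 6 of 11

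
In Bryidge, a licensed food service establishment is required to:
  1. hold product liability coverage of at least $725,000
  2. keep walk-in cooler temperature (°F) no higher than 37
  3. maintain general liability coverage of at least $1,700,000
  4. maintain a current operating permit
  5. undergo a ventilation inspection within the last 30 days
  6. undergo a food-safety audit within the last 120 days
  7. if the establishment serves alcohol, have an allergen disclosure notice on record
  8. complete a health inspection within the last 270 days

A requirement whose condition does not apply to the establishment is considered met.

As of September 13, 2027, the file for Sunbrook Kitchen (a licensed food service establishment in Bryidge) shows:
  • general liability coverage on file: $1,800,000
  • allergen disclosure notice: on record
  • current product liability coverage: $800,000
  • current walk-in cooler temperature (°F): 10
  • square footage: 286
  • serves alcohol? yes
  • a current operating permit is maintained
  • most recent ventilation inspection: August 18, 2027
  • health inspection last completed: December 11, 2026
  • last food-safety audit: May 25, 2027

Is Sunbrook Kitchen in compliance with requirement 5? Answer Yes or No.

Yes

5. ventilation inspection 26 days ago vs limit 30 → met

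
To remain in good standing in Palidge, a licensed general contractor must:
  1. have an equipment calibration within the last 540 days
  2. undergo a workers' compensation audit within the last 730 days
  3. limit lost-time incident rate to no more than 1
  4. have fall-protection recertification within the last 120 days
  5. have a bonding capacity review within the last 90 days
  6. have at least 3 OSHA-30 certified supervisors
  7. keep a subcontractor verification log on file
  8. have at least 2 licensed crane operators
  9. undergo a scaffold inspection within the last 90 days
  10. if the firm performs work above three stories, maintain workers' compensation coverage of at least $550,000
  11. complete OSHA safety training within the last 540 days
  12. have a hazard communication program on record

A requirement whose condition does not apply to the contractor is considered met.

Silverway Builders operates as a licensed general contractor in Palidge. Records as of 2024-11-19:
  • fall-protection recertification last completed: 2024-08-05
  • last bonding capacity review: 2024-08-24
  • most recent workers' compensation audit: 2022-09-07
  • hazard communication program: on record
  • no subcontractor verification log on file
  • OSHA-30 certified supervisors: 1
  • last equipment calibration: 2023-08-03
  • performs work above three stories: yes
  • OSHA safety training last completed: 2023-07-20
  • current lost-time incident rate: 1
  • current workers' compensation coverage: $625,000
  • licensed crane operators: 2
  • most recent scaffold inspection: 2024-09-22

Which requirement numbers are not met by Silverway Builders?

2, 6, 7

1. equipment calibration 474 days ago vs limit 540 → met
2. workers' compensation audit 804 days ago vs limit 730 → not met
3. lost-time incident rate 1 ≤ 1 → met
4. fall-protection recertification 106 days ago vs limit 120 → met
5. bonding capacity review 87 days ago vs limit 90 → met
6. OSHA-30 certified supervisors 1 < 3 → not met
7. subcontractor verification log absent → not met
8. licensed crane operators 2 ≥ 2 → met
9. scaffold inspection 58 days ago vs limit 90 → met
10. condition 'performs work above three stories' holds; workers' compensation coverage $625,000 ≥ $550,000 → met
11. OSHA safety training 488 days ago vs limit 540 → met
12. hazard communication program present → met
Not met: 2, 6, 7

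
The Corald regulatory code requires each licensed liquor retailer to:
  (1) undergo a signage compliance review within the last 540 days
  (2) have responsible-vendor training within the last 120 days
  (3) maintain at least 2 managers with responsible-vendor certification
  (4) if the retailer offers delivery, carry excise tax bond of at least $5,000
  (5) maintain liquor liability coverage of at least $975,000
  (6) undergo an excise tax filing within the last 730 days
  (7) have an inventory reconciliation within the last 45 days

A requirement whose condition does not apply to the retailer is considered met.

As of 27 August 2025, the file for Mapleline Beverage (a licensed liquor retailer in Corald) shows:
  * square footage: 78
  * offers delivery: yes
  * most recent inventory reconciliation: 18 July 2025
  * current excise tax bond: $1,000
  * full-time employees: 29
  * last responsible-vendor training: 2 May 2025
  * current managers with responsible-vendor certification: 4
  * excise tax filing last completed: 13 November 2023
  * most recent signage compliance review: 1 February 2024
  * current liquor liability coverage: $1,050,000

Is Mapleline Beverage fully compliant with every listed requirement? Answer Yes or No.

No

1. signage compliance review 573 days ago vs limit 540 → not met
2. responsible-vendor training 117 days ago vs limit 120 → met
3. managers with responsible-vendor certification 4 ≥ 2 → met
4. condition 'offers delivery' holds; excise tax bond $1,000 < $5,000 → not met
5. liquor liability coverage $1,050,000 ≥ $975,000 → met
6. excise tax filing 653 days ago vs limit 730 → met
7. inventory reconciliation 40 days ago vs limit 45 → met
Not met: 1, 4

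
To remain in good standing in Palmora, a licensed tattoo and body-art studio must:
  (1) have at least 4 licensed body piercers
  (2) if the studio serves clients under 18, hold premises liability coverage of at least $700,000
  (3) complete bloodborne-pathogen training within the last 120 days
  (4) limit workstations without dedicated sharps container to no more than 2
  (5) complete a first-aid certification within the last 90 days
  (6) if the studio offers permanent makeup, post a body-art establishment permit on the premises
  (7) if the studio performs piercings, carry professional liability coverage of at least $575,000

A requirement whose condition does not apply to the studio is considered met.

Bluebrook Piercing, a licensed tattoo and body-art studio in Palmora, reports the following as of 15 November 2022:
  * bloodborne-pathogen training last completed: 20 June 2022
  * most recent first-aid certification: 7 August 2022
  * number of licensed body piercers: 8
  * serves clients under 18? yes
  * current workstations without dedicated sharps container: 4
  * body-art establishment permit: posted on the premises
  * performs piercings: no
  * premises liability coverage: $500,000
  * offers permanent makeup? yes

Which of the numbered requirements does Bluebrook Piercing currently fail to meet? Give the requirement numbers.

1. licensed body piercers 8 ≥ 4 → met
2. condition 'serves clients under 18' holds; premises liability coverage $500,000 < $700,000 → not met
3. bloodborne-pathogen training 148 days ago vs limit 120 → not met
4. workstations without dedicated sharps container 4 > 2 → not met
5. first-aid certification 100 days ago vs limit 90 → not met
6. condition 'offers permanent makeup' holds; body-art establishment permit present → met
7. condition 'performs piercings' does not hold → requirement n/a → met
Not met: 2, 3, 4, 5

2, 3, 4, 5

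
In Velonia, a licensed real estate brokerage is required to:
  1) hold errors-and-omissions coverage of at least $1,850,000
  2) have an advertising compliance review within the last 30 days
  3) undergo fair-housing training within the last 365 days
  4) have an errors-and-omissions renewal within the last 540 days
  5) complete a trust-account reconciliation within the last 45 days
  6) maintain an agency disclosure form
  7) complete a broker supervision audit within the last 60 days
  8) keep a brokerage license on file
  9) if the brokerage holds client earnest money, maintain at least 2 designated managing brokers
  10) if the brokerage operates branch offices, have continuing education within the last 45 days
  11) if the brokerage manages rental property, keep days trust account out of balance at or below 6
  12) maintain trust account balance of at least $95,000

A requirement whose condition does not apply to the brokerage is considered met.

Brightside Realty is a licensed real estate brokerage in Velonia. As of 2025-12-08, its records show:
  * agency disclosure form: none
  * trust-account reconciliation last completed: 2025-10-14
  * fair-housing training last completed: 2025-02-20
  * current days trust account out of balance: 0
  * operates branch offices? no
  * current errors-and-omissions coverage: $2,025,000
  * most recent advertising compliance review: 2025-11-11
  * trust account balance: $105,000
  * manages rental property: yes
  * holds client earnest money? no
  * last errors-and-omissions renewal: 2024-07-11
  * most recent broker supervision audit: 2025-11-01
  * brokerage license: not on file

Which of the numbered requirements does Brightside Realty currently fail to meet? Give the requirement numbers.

1. errors-and-omissions coverage $2,025,000 ≥ $1,850,000 → met
2. advertising compliance review 27 days ago vs limit 30 → met
3. fair-housing training 291 days ago vs limit 365 → met
4. errors-and-omissions renewal 515 days ago vs limit 540 → met
5. trust-account reconciliation 55 days ago vs limit 45 → not met
6. agency disclosure form absent → not met
7. broker supervision audit 37 days ago vs limit 60 → met
8. brokerage license absent → not met
9. condition 'holds client earnest money' does not hold → requirement n/a → met
10. condition 'operates branch offices' does not hold → requirement n/a → met
11. condition 'manages rental property' holds; days trust account out of balance 0 ≤ 6 → met
12. trust account balance $105,000 ≥ $95,000 → met
Not met: 5, 6, 8

5, 6, 8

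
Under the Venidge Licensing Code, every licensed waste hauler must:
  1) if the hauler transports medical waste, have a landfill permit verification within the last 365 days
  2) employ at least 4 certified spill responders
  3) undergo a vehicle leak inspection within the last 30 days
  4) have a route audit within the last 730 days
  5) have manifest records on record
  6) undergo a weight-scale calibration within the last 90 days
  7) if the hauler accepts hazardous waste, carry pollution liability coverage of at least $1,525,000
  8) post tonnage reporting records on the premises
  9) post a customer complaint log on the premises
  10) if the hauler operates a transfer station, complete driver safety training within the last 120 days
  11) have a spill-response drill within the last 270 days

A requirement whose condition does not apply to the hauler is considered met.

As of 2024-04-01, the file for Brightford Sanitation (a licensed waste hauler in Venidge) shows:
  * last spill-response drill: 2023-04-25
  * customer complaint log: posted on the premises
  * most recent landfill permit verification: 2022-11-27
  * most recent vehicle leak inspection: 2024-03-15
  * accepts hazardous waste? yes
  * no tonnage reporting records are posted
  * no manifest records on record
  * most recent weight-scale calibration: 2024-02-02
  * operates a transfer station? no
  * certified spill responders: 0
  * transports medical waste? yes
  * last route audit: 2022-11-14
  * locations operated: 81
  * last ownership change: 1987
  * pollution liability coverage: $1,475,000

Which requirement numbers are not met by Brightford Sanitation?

1, 2, 5, 7, 8, 11

1. condition 'transports medical waste' holds; landfill permit verification 491 days ago vs limit 365 → not met
2. certified spill responders 0 < 4 → not met
3. vehicle leak inspection 17 days ago vs limit 30 → met
4. route audit 504 days ago vs limit 730 → met
5. manifest records absent → not met
6. weight-scale calibration 59 days ago vs limit 90 → met
7. condition 'accepts hazardous waste' holds; pollution liability coverage $1,475,000 < $1,525,000 → not met
8. tonnage reporting records absent → not met
9. customer complaint log present → met
10. condition 'operates a transfer station' does not hold → requirement n/a → met
11. spill-response drill 342 days ago vs limit 270 → not met
Not met: 1, 2, 5, 7, 8, 11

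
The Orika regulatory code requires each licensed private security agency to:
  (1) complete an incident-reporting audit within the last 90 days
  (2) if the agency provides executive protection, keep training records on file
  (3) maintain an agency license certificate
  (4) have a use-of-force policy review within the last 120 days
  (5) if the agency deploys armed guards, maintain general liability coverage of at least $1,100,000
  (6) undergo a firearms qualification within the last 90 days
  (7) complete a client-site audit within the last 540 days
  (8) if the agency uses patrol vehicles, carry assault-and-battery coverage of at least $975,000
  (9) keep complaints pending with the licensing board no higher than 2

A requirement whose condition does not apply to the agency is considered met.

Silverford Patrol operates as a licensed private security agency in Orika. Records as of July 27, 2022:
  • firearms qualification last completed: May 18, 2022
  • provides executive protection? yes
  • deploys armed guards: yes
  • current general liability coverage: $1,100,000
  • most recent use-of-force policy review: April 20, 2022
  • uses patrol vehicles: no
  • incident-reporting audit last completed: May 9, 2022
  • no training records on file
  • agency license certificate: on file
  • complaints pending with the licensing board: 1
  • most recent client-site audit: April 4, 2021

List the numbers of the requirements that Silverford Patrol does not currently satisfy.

2

1. incident-reporting audit 79 days ago vs limit 90 → met
2. condition 'provides executive protection' holds; training records absent → not met
3. agency license certificate present → met
4. use-of-force policy review 98 days ago vs limit 120 → met
5. condition 'deploys armed guards' holds; general liability coverage $1,100,000 ≥ $1,100,000 → met
6. firearms qualification 70 days ago vs limit 90 → met
7. client-site audit 479 days ago vs limit 540 → met
8. condition 'uses patrol vehicles' does not hold → requirement n/a → met
9. complaints pending with the licensing board 1 ≤ 2 → met
Not met: 2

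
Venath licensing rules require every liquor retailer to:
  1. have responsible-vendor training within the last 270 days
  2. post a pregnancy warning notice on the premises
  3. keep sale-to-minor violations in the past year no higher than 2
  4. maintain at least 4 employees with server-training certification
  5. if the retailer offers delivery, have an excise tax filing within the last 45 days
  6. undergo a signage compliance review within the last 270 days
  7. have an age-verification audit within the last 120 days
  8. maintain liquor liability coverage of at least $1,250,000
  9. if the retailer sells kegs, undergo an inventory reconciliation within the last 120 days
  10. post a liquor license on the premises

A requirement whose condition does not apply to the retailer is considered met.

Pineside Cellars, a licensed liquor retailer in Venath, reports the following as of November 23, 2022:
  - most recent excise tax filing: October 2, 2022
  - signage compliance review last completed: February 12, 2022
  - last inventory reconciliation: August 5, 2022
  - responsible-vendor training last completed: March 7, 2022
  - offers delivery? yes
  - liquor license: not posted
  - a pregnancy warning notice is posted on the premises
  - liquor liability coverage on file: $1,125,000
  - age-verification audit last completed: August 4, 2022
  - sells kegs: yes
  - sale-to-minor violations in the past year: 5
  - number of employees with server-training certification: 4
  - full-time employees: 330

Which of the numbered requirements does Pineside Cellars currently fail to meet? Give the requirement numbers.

3, 5, 6, 8, 10

1. responsible-vendor training 261 days ago vs limit 270 → met
2. pregnancy warning notice present → met
3. sale-to-minor violations in the past year 5 > 2 → not met
4. employees with server-training certification 4 ≥ 4 → met
5. condition 'offers delivery' holds; excise tax filing 52 days ago vs limit 45 → not met
6. signage compliance review 284 days ago vs limit 270 → not met
7. age-verification audit 111 days ago vs limit 120 → met
8. liquor liability coverage $1,125,000 < $1,250,000 → not met
9. condition 'sells kegs' holds; inventory reconciliation 110 days ago vs limit 120 → met
10. liquor license absent → not met
Not met: 3, 5, 6, 8, 10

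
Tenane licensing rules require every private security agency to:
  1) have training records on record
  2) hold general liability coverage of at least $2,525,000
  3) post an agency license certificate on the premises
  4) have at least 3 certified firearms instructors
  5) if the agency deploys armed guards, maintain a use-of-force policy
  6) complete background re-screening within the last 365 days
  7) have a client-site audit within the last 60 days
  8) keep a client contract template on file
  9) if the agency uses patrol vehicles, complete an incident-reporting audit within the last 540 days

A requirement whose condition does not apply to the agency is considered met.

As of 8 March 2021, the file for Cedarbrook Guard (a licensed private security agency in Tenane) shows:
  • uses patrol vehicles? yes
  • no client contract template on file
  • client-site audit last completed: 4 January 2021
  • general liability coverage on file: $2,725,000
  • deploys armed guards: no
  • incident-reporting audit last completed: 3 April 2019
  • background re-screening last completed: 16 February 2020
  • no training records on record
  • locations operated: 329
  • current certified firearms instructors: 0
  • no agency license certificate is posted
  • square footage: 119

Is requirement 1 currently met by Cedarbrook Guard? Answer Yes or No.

No

1. training records absent → not met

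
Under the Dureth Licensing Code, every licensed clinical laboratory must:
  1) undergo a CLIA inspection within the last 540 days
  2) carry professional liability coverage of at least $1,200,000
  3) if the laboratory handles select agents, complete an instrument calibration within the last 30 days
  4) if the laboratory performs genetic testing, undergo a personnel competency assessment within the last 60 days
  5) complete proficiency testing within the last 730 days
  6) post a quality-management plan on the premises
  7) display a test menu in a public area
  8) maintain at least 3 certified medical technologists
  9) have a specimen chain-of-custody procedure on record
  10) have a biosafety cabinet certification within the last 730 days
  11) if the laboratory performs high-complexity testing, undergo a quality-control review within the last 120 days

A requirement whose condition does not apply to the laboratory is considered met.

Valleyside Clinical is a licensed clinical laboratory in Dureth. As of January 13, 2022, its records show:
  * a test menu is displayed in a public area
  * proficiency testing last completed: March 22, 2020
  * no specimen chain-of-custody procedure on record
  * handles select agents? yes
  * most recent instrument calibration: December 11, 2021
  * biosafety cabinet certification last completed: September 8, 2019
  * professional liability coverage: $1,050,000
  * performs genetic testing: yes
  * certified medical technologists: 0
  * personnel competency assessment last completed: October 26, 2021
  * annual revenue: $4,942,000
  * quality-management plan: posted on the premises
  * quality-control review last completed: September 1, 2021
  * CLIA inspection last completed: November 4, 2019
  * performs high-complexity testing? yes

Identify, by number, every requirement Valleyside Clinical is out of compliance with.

1. CLIA inspection 801 days ago vs limit 540 → not met
2. professional liability coverage $1,050,000 < $1,200,000 → not met
3. condition 'handles select agents' holds; instrument calibration 33 days ago vs limit 30 → not met
4. condition 'performs genetic testing' holds; personnel competency assessment 79 days ago vs limit 60 → not met
5. proficiency testing 662 days ago vs limit 730 → met
6. quality-management plan present → met
7. test menu present → met
8. certified medical technologists 0 < 3 → not met
9. specimen chain-of-custody procedure absent → not met
10. biosafety cabinet certification 858 days ago vs limit 730 → not met
11. condition 'performs high-complexity testing' holds; quality-control review 134 days ago vs limit 120 → not met
Not met: 1, 2, 3, 4, 8, 9, 10, 11

1, 2, 3, 4, 8, 9, 10, 11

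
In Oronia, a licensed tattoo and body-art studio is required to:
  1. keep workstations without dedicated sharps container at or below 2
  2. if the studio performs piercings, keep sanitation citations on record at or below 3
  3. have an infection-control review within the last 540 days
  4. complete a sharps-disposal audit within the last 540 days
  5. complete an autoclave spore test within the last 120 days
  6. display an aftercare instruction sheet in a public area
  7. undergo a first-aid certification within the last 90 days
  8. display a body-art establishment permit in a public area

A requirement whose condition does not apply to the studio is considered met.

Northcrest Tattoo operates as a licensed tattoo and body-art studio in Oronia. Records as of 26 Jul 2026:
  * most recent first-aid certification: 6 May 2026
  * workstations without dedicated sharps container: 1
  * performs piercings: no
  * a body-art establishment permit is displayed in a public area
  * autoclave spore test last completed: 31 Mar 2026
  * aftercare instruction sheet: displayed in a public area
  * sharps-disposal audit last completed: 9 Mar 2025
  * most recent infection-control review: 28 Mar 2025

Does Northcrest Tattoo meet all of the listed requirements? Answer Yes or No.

1. workstations without dedicated sharps container 1 ≤ 2 → met
2. condition 'performs piercings' does not hold → requirement n/a → met
3. infection-control review 485 days ago vs limit 540 → met
4. sharps-disposal audit 504 days ago vs limit 540 → met
5. autoclave spore test 117 days ago vs limit 120 → met
6. aftercare instruction sheet present → met
7. first-aid certification 81 days ago vs limit 90 → met
8. body-art establishment permit present → met
All met.

Yes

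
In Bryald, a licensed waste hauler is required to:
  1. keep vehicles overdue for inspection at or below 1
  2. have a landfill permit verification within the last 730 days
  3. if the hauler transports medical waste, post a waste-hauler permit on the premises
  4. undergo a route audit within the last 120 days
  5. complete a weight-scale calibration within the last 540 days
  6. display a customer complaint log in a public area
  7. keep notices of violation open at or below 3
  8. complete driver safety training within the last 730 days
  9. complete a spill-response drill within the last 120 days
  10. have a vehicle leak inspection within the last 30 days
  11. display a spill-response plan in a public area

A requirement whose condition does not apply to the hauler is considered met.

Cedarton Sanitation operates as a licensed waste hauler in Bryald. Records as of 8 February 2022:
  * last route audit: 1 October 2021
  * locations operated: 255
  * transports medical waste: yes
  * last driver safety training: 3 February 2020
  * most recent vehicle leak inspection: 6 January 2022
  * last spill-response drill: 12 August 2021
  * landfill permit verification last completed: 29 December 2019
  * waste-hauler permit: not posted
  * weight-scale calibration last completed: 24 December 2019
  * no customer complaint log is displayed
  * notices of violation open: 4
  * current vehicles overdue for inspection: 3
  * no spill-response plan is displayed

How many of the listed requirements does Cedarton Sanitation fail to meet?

11

1. vehicles overdue for inspection 3 > 1 → not met
2. landfill permit verification 772 days ago vs limit 730 → not met
3. condition 'transports medical waste' holds; waste-hauler permit absent → not met
4. route audit 130 days ago vs limit 120 → not met
5. weight-scale calibration 777 days ago vs limit 540 → not met
6. customer complaint log absent → not met
7. notices of violation open 4 > 3 → not met
8. driver safety training 736 days ago vs limit 730 → not met
9. spill-response drill 180 days ago vs limit 120 → not met
10. vehicle leak inspection 33 days ago vs limit 30 → not met
11. spill-response plan absent → not met
Not met: 11 of 11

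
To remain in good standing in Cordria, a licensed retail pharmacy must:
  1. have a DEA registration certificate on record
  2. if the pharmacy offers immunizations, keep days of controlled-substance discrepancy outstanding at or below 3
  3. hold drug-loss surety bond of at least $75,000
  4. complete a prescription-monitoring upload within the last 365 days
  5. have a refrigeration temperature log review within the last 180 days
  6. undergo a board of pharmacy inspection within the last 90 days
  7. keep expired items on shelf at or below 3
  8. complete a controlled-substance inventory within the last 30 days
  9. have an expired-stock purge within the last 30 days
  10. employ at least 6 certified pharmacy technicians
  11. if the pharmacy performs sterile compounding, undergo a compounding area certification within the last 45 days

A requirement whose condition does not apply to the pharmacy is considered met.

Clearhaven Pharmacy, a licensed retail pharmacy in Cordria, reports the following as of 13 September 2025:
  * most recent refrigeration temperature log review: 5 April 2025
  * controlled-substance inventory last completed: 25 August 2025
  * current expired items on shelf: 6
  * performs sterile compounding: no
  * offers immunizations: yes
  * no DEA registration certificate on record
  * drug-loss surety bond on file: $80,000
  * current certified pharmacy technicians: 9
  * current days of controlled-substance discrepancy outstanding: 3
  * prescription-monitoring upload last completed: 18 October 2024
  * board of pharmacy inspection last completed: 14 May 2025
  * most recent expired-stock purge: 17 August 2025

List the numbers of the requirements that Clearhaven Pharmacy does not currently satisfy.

1. DEA registration certificate absent → not met
2. condition 'offers immunizations' holds; days of controlled-substance discrepancy outstanding 3 ≤ 3 → met
3. drug-loss surety bond $80,000 ≥ $75,000 → met
4. prescription-monitoring upload 330 days ago vs limit 365 → met
5. refrigeration temperature log review 161 days ago vs limit 180 → met
6. board of pharmacy inspection 122 days ago vs limit 90 → not met
7. expired items on shelf 6 > 3 → not met
8. controlled-substance inventory 19 days ago vs limit 30 → met
9. expired-stock purge 27 days ago vs limit 30 → met
10. certified pharmacy technicians 9 ≥ 6 → met
11. condition 'performs sterile compounding' does not hold → requirement n/a → met
Not met: 1, 6, 7

1, 6, 7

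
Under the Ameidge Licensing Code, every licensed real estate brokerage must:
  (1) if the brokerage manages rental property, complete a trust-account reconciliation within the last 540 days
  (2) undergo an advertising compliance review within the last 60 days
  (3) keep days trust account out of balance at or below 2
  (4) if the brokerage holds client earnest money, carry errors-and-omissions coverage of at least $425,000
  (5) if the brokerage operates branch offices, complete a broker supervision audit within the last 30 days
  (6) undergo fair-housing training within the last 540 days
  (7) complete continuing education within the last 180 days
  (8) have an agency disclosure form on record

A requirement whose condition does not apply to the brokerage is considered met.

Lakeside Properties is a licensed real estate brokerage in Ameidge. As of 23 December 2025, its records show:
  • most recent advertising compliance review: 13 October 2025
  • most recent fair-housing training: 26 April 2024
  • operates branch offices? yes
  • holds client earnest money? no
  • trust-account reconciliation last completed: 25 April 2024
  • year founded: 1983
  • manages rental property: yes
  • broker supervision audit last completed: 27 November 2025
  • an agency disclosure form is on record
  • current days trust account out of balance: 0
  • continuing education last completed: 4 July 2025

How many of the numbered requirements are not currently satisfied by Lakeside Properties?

1. condition 'manages rental property' holds; trust-account reconciliation 607 days ago vs limit 540 → not met
2. advertising compliance review 71 days ago vs limit 60 → not met
3. days trust account out of balance 0 ≤ 2 → met
4. condition 'holds client earnest money' does not hold → requirement n/a → met
5. condition 'operates branch offices' holds; broker supervision audit 26 days ago vs limit 30 → met
6. fair-housing training 606 days ago vs limit 540 → not met
7. continuing education 172 days ago vs limit 180 → met
8. agency disclosure form present → met
Not met: 3 of 8

3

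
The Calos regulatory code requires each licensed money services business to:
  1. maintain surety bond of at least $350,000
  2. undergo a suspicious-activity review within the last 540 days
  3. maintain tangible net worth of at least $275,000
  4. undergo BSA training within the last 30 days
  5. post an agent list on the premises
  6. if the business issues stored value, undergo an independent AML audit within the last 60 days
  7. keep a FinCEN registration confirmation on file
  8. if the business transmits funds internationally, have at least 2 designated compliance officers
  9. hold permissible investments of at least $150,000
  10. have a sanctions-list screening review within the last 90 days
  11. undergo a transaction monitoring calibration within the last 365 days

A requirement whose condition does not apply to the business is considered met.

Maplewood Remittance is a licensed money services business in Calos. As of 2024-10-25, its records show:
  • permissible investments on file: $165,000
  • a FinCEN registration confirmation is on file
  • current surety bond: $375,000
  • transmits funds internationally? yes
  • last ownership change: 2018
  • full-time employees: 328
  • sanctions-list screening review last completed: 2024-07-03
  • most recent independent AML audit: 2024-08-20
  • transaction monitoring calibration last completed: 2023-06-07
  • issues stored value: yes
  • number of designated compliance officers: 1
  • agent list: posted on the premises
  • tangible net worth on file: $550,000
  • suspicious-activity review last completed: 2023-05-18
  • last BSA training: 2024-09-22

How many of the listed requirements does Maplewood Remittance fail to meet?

1. surety bond $375,000 ≥ $350,000 → met
2. suspicious-activity review 526 days ago vs limit 540 → met
3. tangible net worth $550,000 ≥ $275,000 → met
4. BSA training 33 days ago vs limit 30 → not met
5. agent list present → met
6. condition 'issues stored value' holds; independent AML audit 66 days ago vs limit 60 → not met
7. FinCEN registration confirmation present → met
8. condition 'transmits funds internationally' holds; designated compliance officers 1 < 2 → not met
9. permissible investments $165,000 ≥ $150,000 → met
10. sanctions-list screening review 114 days ago vs limit 90 → not met
11. transaction monitoring calibration 506 days ago vs limit 365 → not met
Not met: 5 of 11

5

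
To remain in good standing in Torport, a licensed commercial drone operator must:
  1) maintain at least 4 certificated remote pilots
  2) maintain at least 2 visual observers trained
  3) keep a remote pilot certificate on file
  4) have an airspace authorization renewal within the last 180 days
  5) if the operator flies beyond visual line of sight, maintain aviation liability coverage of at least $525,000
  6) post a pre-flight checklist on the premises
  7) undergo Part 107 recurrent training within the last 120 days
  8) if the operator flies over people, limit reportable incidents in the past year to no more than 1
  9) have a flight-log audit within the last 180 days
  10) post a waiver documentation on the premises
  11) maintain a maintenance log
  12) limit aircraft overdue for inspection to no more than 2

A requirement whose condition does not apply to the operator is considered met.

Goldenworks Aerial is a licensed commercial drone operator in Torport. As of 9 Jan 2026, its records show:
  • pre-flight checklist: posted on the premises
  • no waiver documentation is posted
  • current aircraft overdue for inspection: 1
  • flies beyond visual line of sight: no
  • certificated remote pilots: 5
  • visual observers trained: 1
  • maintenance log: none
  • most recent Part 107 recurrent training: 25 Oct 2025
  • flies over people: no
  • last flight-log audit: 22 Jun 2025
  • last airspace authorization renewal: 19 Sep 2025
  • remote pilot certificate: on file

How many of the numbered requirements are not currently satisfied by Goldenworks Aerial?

1. certificated remote pilots 5 ≥ 4 → met
2. visual observers trained 1 < 2 → not met
3. remote pilot certificate present → met
4. airspace authorization renewal 112 days ago vs limit 180 → met
5. condition 'flies beyond visual line of sight' does not hold → requirement n/a → met
6. pre-flight checklist present → met
7. Part 107 recurrent training 76 days ago vs limit 120 → met
8. condition 'flies over people' does not hold → requirement n/a → met
9. flight-log audit 201 days ago vs limit 180 → not met
10. waiver documentation absent → not met
11. maintenance log absent → not met
12. aircraft overdue for inspection 1 ≤ 2 → met
Not met: 4 of 12

4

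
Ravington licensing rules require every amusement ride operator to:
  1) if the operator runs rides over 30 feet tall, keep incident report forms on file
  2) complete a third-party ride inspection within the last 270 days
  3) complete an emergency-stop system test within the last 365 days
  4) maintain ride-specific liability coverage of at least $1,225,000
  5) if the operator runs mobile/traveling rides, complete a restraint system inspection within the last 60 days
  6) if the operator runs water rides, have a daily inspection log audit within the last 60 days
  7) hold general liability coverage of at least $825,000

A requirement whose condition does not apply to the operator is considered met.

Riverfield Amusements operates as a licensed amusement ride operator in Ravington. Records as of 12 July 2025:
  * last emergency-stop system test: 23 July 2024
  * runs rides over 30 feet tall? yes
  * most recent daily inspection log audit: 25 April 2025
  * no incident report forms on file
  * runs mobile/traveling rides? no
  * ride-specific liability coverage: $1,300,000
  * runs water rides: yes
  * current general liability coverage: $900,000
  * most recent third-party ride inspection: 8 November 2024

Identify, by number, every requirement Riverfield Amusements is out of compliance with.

1. condition 'runs rides over 30 feet tall' holds; incident report forms absent → not met
2. third-party ride inspection 246 days ago vs limit 270 → met
3. emergency-stop system test 354 days ago vs limit 365 → met
4. ride-specific liability coverage $1,300,000 ≥ $1,225,000 → met
5. condition 'runs mobile/traveling rides' does not hold → requirement n/a → met
6. condition 'runs water rides' holds; daily inspection log audit 78 days ago vs limit 60 → not met
7. general liability coverage $900,000 ≥ $825,000 → met
Not met: 1, 6

1, 6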